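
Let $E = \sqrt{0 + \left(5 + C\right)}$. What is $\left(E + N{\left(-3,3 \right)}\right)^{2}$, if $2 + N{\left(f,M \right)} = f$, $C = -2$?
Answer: $\left(5 - \sqrt{3}\right)^{2} \approx 10.679$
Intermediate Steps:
$N{\left(f,M \right)} = -2 + f$
$E = \sqrt{3}$ ($E = \sqrt{0 + \left(5 - 2\right)} = \sqrt{0 + 3} = \sqrt{3} \approx 1.732$)
$\left(E + N{\left(-3,3 \right)}\right)^{2} = \left(\sqrt{3} - 5\right)^{2} = \left(-5 + \sqrt{3}\right)^{2}$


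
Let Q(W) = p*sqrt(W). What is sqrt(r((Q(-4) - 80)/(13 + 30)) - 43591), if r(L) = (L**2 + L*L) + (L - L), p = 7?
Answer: sqrt(-80587351 - 4480*I)/43 ≈ 0.0058029 - 208.77*I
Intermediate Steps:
Q(W) = 7*sqrt(W)
r(L) = 2*L**2 (r(L) = (L**2 + L**2) + 0 = 2*L**2 + 0 = 2*L**2)
sqrt(r((Q(-4) - 80)/(13 + 30)) - 43591) = sqrt(2*((7*sqrt(-4) - 80)/(13 + 30))**2 - 43591) = sqrt(2*((7*(2*I) - 80)/43)**2 - 43591) = sqrt(2*((14*I - 80)*(1/43))**2 - 43591) = sqrt(2*((-80 + 14*I)*(1/43))**2 - 43591) = sqrt(2*(-80/43 + 14*I/43)**2 - 43591) = sqrt(-43591 + 2*(-80/43 + 14*I/43)**2)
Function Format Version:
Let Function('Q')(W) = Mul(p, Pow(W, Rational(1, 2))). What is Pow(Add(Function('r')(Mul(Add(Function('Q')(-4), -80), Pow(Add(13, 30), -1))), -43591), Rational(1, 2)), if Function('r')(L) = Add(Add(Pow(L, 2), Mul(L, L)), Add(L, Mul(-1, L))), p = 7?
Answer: Mul(Rational(1, 43), Pow(Add(-80587351, Mul(-4480, I)), Rational(1, 2))) ≈ Add(0.0058029, Mul(-208.77, I))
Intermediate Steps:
Function('Q')(W) = Mul(7, Pow(W, Rational(1, 2)))
Function('r')(L) = Mul(2, Pow(L, 2)) (Function('r')(L) = Add(Add(Pow(L, 2), Pow(L, 2)), 0) = Add(Mul(2, Pow(L, 2)), 0) = Mul(2, Pow(L, 2)))
Pow(Add(Function('r')(Mul(Add(Function('Q')(-4), -80), Pow(Add(13, 30), -1))), -43591), Rational(1, 2)) = Pow(Add(Mul(2, Pow(Mul(Add(Mul(7, Pow(-4, Rational(1, 2))), -80), Pow(Add(13, 30), -1)), 2)), -43591), Rational(1, 2)) = Pow(Add(Mul(2, Pow(Mul(Add(Mul(7, Mul(2, I)), -80), Pow(43, -1)), 2)), -43591), Rational(1, 2)) = Pow(Add(Mul(2, Pow(Mul(Add(Mul(14, I), -80), Rational(1, 43)), 2)), -43591), Rational(1, 2)) = Pow(Add(Mul(2, Pow(Mul(Add(-80, Mul(14, I)), Rational(1, 43)), 2)), -43591), Rational(1, 2)) = Pow(Add(Mul(2, Pow(Add(Rational(-80, 43), Mul(Rational(14, 43), I)), 2)), -43591), Rational(1, 2)) = Pow(Add(-43591, Mul(2, Pow(Add(Rational(-80, 43), Mul(Rational(14, 43), I)), 2))), Rational(1, 2))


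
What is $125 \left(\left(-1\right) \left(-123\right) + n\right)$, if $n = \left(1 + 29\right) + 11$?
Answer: $20500$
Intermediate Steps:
$n = 41$ ($n = 30 + 11 = 41$)
$125 \left(\left(-1\right) \left(-123\right) + n\right) = 125 \left(\left(-1\right) \left(-123\right) + 41\right) = 125 \left(123 + 41\right) = 125 \cdot 164 = 20500$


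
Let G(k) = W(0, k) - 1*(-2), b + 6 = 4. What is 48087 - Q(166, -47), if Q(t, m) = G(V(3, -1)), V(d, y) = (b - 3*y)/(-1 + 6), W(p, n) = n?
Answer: 240424/5 ≈ 48085.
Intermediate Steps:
b = -2 (b = -6 + 4 = -2)
V(d, y) = -2/5 - 3*y/5 (V(d, y) = (-2 - 3*y)/(-1 + 6) = (-2 - 3*y)/5 = (-2 - 3*y)*(1/5) = -2/5 - 3*y/5)
G(k) = 2 + k (G(k) = k - 1*(-2) = k + 2 = 2 + k)
Q(t, m) = 11/5 (Q(t, m) = 2 + (-2/5 - 3/5*(-1)) = 2 + (-2/5 + 3/5) = 2 + 1/5 = 11/5)
48087 - Q(166, -47) = 48087 - 1*11/5 = 48087 - 11/5 = 240424/5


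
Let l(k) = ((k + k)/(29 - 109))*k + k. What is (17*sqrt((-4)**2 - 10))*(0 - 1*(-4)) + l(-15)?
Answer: -165/8 + 68*sqrt(6) ≈ 145.94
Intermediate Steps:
l(k) = k - k**2/40 (l(k) = ((2*k)/(-80))*k + k = ((2*k)*(-1/80))*k + k = (-k/40)*k + k = -k**2/40 + k = k - k**2/40)
(17*sqrt((-4)**2 - 10))*(0 - 1*(-4)) + l(-15) = (17*sqrt((-4)**2 - 10))*(0 - 1*(-4)) + (1/40)*(-15)*(40 - 1*(-15)) = (17*sqrt(16 - 10))*(0 + 4) + (1/40)*(-15)*(40 + 15) = (17*sqrt(6))*4 + (1/40)*(-15)*55 = 68*sqrt(6) - 165/8 = -165/8 + 68*sqrt(6)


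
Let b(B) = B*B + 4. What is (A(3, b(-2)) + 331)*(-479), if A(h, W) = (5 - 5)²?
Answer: -158549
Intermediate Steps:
b(B) = 4 + B² (b(B) = B² + 4 = 4 + B²)
A(h, W) = 0 (A(h, W) = 0² = 0)
(A(3, b(-2)) + 331)*(-479) = (0 + 331)*(-479) = 331*(-479) = -158549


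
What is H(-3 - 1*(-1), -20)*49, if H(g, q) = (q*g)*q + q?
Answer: -40180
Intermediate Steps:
H(g, q) = q + g*q² (H(g, q) = (g*q)*q + q = g*q² + q = q + g*q²)
H(-3 - 1*(-1), -20)*49 = -20*(1 + (-3 - 1*(-1))*(-20))*49 = -20*(1 + (-3 + 1)*(-20))*49 = -20*(1 - 2*(-20))*49 = -20*(1 + 40)*49 = -20*41*49 = -820*49 = -40180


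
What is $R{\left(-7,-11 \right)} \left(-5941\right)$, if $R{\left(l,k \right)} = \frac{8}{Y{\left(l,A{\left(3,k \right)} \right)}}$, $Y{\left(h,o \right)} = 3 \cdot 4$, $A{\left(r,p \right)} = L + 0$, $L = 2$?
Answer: $- \frac{11882}{3} \approx -3960.7$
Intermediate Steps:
$A{\left(r,p \right)} = 2$ ($A{\left(r,p \right)} = 2 + 0 = 2$)
$Y{\left(h,o \right)} = 12$
$R{\left(l,k \right)} = \frac{2}{3}$ ($R{\left(l,k \right)} = \frac{8}{12} = 8 \cdot \frac{1}{12} = \frac{2}{3}$)
$R{\left(-7,-11 \right)} \left(-5941\right) = \frac{2}{3} \left(-5941\right) = - \frac{11882}{3}$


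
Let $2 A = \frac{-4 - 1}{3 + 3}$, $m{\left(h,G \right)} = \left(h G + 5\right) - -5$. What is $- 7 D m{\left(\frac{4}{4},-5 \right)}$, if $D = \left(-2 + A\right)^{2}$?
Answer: $- \frac{29435}{144} \approx -204.41$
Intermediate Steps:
$m{\left(h,G \right)} = 10 + G h$ ($m{\left(h,G \right)} = \left(G h + 5\right) + 5 = \left(5 + G h\right) + 5 = 10 + G h$)
$A = - \frac{5}{12}$ ($A = \frac{\left(-4 - 1\right) \frac{1}{3 + 3}}{2} = \frac{\left(-5\right) \frac{1}{6}}{2} = \frac{1}{2} \left(- \frac{5}{6}\right) = - \frac{5}{12} \approx -0.41667$)
$D = \frac{841}{144}$ ($D = \left(-2 - \frac{5}{12}\right)^{2} = \left(- \frac{29}{12}\right)^{2} = \frac{841}{144} \approx 5.8403$)
$- 7 D m{\left(\frac{4}{4},-5 \right)} = \left(-7\right) \frac{841}{144} \left(10 - 5 \cdot \frac{4}{4}\right) = - \frac{5887 \left(10 - 5 \cdot 4 \cdot \frac{1}{4}\right)}{144} = - \frac{5887 \left(10 - 5\right)}{144} = \left(- \frac{5887}{144}\right) 5 = - \frac{29435}{144}$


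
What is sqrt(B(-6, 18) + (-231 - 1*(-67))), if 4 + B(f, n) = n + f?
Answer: 2*I*sqrt(39) ≈ 12.49*I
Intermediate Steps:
B(f, n) = -4 + f + n (B(f, n) = -4 + (n + f) = -4 + (f + n) = -4 + f + n)
sqrt(B(-6, 18) + (-231 - 1*(-67))) = sqrt((-4 - 6 + 18) + (-231 - 1*(-67))) = sqrt(8 + (-231 + 67)) = sqrt(8 - 164) = sqrt(-156) = 2*I*sqrt(39)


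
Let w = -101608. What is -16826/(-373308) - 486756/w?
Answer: 440912416/91180479 ≈ 4.8356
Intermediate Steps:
-16826/(-373308) - 486756/w = -16826/(-373308) - 486756/(-101608) = -16826*(-1/373308) - 486756*(-1/101608) = 8413/186654 + 121689/25402 = 440912416/91180479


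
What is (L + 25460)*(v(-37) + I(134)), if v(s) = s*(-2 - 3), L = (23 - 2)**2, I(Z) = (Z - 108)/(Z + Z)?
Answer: 642422503/134 ≈ 4.7942e+6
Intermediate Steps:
I(Z) = (-108 + Z)/(2*Z) (I(Z) = (-108 + Z)/((2*Z)) = (-108 + Z)*(1/(2*Z)) = (-108 + Z)/(2*Z))
L = 441 (L = 21**2 = 441)
v(s) = -5*s (v(s) = s*(-5) = -5*s)
(L + 25460)*(v(-37) + I(134)) = (441 + 25460)*(-5*(-37) + (1/2)*(-108 + 134)/134) = 25901*(185 + (1/2)*(1/134)*26) = 25901*(185 + 13/134) = 25901*(24803/134) = 642422503/134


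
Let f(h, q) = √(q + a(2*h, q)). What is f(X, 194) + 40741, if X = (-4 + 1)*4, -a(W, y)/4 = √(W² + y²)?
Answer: 40741 + √(194 - 8*√9553) ≈ 40741.0 + 24.247*I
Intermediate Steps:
a(W, y) = -4*√(W² + y²)
X = -12 (X = -3*4 = -12)
f(h, q) = √(q - 4*√(q² + 4*h²)) (f(h, q) = √(q - 4*√((2*h)² + q²)) = √(q - 4*√(4*h² + q²)) = √(q - 4*√(q² + 4*h²)))
f(X, 194) + 40741 = √(194 - 4*√(194² + 4*(-12)²)) + 40741 = √(194 - 4*√(37636 + 4*144)) + 40741 = √(194 - 4*√(37636 + 576)) + 40741 = √(194 - 8*√9553) + 40741 = 40741 + √(194 - 8*√9553)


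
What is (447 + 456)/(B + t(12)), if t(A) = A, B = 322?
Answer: 903/334 ≈ 2.7036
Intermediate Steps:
(447 + 456)/(B + t(12)) = (447 + 456)/(322 + 12) = 903/334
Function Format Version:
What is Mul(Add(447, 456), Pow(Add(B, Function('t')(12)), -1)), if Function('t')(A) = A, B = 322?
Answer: Rational(903, 334) ≈ 2.7036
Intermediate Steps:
Mul(Add(447, 456), Pow(Add(B, Function('t')(12)), -1)) = Mul(Add(447, 456), Pow(Add(322, 12), -1)) = Mul(903, Pow(334, -1)) = Mul(903, Rational(1, 334)) = Rational(903, 334)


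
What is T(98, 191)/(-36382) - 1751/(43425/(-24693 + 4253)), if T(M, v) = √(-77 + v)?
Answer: 7158088/8685 - √114/36382 ≈ 824.19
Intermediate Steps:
T(98, 191)/(-36382) - 1751/(43425/(-24693 + 4253)) = √(-77 + 191)/(-36382) - 1751/(43425/(-24693 + 4253)) = √114*(-1/36382) - 1751/(43425/(-20440)) = -√114/36382 - 1751/(43425*(-1/20440)) = -√114/36382 - 1751/(-8685/4088) = -√114/36382 - 1751*(-4088/8685) = -√114/36382 + 7158088/8685 = 7158088/8685 - √114/36382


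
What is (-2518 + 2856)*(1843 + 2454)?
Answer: 1452386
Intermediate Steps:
(-2518 + 2856)*(1843 + 2454) = 338*4297 = 1452386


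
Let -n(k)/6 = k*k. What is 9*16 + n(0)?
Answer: 144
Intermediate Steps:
n(k) = -6*k**2 (n(k) = -6*k*k = -6*k**2)
9*16 + n(0) = 9*16 - 6*0**2 = 144 - 6*0 = 144 + 0 = 144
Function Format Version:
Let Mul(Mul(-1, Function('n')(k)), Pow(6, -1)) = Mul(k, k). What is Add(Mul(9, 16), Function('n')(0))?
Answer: 144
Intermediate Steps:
Function('n')(k) = Mul(-6, Pow(k, 2)) (Function('n')(k) = Mul(-6, Mul(k, k)) = Mul(-6, Pow(k, 2)))
Add(Mul(9, 16), Function('n')(0)) = Add(Mul(9, 16), Mul(-6, Pow(0, 2))) = Add(144, Mul(-6, 0)) = Add(144, 0) = 144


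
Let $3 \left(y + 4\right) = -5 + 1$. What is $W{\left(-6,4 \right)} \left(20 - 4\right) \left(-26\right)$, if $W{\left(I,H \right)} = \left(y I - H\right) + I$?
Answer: $-9152$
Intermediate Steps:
$y = - \frac{16}{3}$ ($y = -4 + \frac{-5 + 1}{3} = -4 + \frac{1}{3} \left(-4\right) = -4 - \frac{4}{3} = - \frac{16}{3} \approx -5.3333$)
$W{\left(I,H \right)} = - H - \frac{13 I}{3}$ ($W{\left(I,H \right)} = \left(- \frac{16 I}{3} - H\right) + I = \left(- H - \frac{16 I}{3}\right) + I = - H - \frac{13 I}{3}$)
$W{\left(-6,4 \right)} \left(20 - 4\right) \left(-26\right) = \left(\left(-1\right) 4 - -26\right) \left(20 - 4\right) \left(-26\right) = \left(-4 + 26\right) 16 \left(-26\right) = 22 \cdot 16 \left(-26\right) = 352 \left(-26\right) = -9152$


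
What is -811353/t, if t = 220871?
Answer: -811353/220871 ≈ -3.6734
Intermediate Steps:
-811353/t = -811353/220871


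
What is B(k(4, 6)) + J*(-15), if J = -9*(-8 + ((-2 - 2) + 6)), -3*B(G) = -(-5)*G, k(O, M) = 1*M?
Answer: -820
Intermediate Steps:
k(O, M) = M
B(G) = -5*G/3 (B(G) = -(-1)*(-5*G)/3 = -5*G/3)
J = 54 (J = -9*(-8 + (-4 + 6)) = -9*(-8 + 2) = -9*(-6) = 54)
B(k(4, 6)) + J*(-15) = -5/3*6 + 54*(-15) = -10 - 810 = -820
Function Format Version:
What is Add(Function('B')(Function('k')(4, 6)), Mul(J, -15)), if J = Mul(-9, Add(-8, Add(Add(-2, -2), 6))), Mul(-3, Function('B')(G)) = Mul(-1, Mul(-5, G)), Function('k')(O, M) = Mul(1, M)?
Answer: -820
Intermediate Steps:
Function('k')(O, M) = M
Function('B')(G) = Mul(Rational(-5, 3), G) (Function('B')(G) = Mul(Rational(-1, 3), Mul(-1, Mul(-5, G))) = Mul(Rational(-1, 3), Mul(5, G)) = Mul(Rational(-5, 3), G))
J = 54 (J = Mul(-9, Add(-8, Add(-4, 6))) = Mul(-9, Add(-8, 2)) = Mul(-9, -6) = 54)
Add(Function('B')(Function('k')(4, 6)), Mul(J, -15)) = Add(Mul(Rational(-5, 3), 6), Mul(54, -15)) = Add(-10, -810) = -820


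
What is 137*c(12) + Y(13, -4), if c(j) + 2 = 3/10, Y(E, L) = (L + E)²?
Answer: -1519/10 ≈ -151.90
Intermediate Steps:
Y(E, L) = (E + L)²
c(j) = -17/10 (c(j) = -2 + 3/10 = -17/10)
137*c(12) + Y(13, -4) = 137*(-17/10) + (13 - 4)² = -2329/10 + 9² = -2329/10 + 81 = -1519/10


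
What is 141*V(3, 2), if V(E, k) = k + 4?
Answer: 846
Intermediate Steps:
V(E, k) = 4 + k
141*V(3, 2) = 141*(4 + 2) = 141*6 = 846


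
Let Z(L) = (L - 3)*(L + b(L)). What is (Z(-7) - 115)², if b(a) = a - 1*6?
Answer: 7225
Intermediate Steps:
b(a) = -6 + a (b(a) = a - 6 = -6 + a)
Z(L) = (-6 + 2*L)*(-3 + L) (Z(L) = (L - 3)*(L + (-6 + L)) = (-3 + L)*(-6 + 2*L) = (-6 + 2*L)*(-3 + L))
(Z(-7) - 115)² = ((18 - 12*(-7) + 2*(-7)²) - 115)² = ((18 + 84 + 2*49) - 115)² = ((18 + 84 + 98) - 115)² = (200 - 115)² = 85² = 7225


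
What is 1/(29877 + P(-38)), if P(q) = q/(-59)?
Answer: 59/1762781 ≈ 3.3470e-5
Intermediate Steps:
P(q) = -q/59 (P(q) = q*(-1/59) = -q/59)
1/(29877 + P(-38)) = 1/(29877 - 1/59*(-38)) = 1/(29877 + 38/59) = 1/(1762781/59) = 59/1762781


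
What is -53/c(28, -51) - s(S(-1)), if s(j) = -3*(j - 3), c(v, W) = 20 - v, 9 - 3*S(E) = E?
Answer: 61/8 ≈ 7.6250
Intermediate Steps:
S(E) = 3 - E/3
s(j) = 9 - 3*j (s(j) = -3*(-3 + j) = 9 - 3*j)
-53/c(28, -51) - s(S(-1)) = -53/(20 - 1*28) - (9 - 3*(3 - ⅓*(-1))) = -53/(20 - 28) - (9 - 3*(3 + ⅓)) = -53/(-8) - (9 - 3*10/3) = -53*(-⅛) - (9 - 10) = 53/8 - 1*(-1) = 53/8 + 1 = 61/8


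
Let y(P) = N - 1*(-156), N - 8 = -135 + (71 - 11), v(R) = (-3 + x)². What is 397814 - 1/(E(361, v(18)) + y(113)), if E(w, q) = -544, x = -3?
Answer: 181005371/455 ≈ 3.9781e+5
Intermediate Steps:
v(R) = 36 (v(R) = (-3 - 3)² = (-6)² = 36)
N = -67 (N = 8 + (-135 + (71 - 11)) = 8 + (-135 + 60) = 8 - 75 = -67)
y(P) = 89 (y(P) = -67 - 1*(-156) = -67 + 156 = 89)
397814 - 1/(E(361, v(18)) + y(113)) = 397814 - 1/(-544 + 89) = 397814 - 1/(-455) = 397814 - 1*(-1/455) = 397814 + 1/455 = 181005371/455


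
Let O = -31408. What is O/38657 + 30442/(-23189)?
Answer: -1905116506/896417173 ≈ -2.1253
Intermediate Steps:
O/38657 + 30442/(-23189) = -31408/38657 + 30442/(-23189) = -31408*1/38657 + 30442*(-1/23189) = -31408/38657 - 30442/23189 = -1905116506/896417173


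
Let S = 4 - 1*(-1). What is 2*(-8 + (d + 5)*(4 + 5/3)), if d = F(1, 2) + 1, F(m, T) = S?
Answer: 326/3 ≈ 108.67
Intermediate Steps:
S = 5 (S = 4 + 1 = 5)
F(m, T) = 5
d = 6 (d = 5 + 1 = 6)
2*(-8 + (d + 5)*(4 + 5/3)) = 2*(-8 + (6 + 5)*(4 + 5/3)) = 2*(-8 + 11*(4 + 5*(⅓))) = 2*(-8 + 11*(4 + 5/3)) = 2*(-8 + 11*(17/3)) = 2*(-8 + 187/3) = 2*(163/3) = 326/3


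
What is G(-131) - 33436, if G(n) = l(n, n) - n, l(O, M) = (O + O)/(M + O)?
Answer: -33304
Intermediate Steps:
l(O, M) = 2*O/(M + O) (l(O, M) = (2*O)/(M + O) = 2*O/(M + O))
G(n) = 1 - n (G(n) = 2*n/(n + n) - n = 2*n/((2*n)) - n = 2*n*(1/(2*n)) - n = 1 - n)
G(-131) - 33436 = (1 - 1*(-131)) - 33436 = (1 + 131) - 33436 = 132 - 33436 = -33304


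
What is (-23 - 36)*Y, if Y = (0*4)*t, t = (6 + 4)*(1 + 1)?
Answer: 0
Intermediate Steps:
t = 20 (t = 10*2 = 20)
Y = 0 (Y = (0*4)*20 = 0*20 = 0)
(-23 - 36)*Y = (-23 - 36)*0 = -59*0 = 0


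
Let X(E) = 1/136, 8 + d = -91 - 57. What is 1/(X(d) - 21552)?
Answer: -136/2931071 ≈ -4.6399e-5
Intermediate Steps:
d = -156 (d = -8 + (-91 - 57) = -8 - 148 = -156)
X(E) = 1/136
1/(X(d) - 21552) = 1/(1/136 - 21552) = 1/(-2931071/136) = -136/2931071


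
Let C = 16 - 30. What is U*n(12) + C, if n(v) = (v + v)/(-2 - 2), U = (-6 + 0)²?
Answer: -230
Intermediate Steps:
U = 36 (U = (-6)² = 36)
n(v) = -v/2 (n(v) = (2*v)/(-4) = (2*v)*(-¼) = -v/2)
C = -14
U*n(12) + C = 36*(-½*12) - 14 = 36*(-6) - 14 = -216 - 14 = -230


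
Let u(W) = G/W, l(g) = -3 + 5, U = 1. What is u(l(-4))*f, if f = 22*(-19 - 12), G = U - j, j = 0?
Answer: -341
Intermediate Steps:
l(g) = 2
G = 1 (G = 1 - 1*0 = 1 + 0 = 1)
u(W) = 1/W
f = -682 (f = 22*(-31) = -682)
u(l(-4))*f = -682/2 = (½)*(-682) = -341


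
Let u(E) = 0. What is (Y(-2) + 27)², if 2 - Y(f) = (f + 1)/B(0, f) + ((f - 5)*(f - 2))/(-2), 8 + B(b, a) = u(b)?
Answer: 117649/64 ≈ 1838.3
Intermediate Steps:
B(b, a) = -8 (B(b, a) = -8 + 0 = -8)
Y(f) = 17/8 + f/8 + (-5 + f)*(-2 + f)/2 (Y(f) = 2 - ((f + 1)/(-8) + ((f - 5)*(f - 2))/(-2)) = 2 - ((1 + f)*(-⅛) + ((-5 + f)*(-2 + f))*(-½)) = 2 - ((-⅛ - f/8) - (-5 + f)*(-2 + f)/2) = 2 - (-⅛ - f/8 - (-5 + f)*(-2 + f)/2) = 2 + (⅛ + f/8 + (-5 + f)*(-2 + f)/2) = 17/8 + f/8 + (-5 + f)*(-2 + f)/2)
(Y(-2) + 27)² = ((57/8 + (½)*(-2)² - 27/8*(-2)) + 27)² = ((57/8 + (½)*4 + 27/4) + 27)² = ((57/8 + 2 + 27/4) + 27)² = (127/8 + 27)² = (343/8)² = 117649/64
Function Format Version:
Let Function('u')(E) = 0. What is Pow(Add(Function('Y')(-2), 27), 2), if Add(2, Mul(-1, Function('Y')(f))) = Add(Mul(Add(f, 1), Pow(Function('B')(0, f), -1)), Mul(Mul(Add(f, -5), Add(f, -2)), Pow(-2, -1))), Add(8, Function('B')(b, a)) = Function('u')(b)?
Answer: Rational(117649, 64) ≈ 1838.3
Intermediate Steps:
Function('B')(b, a) = -8 (Function('B')(b, a) = Add(-8, 0) = -8)
Function('Y')(f) = Add(Rational(17, 8), Mul(Rational(1, 8), f), Mul(Rational(1, 2), Add(-5, f), Add(-2, f))) (Function('Y')(f) = Add(2, Mul(-1, Add(Mul(Add(f, 1), Pow(-8, -1)), Mul(Mul(Add(f, -5), Add(f, -2)), Pow(-2, -1))))) = Add(2, Mul(-1, Add(Mul(Add(1, f), Rational(-1, 8)), Mul(Mul(Add(-5, f), Add(-2, f)), Rational(-1, 2))))) = Add(2, Mul(-1, Add(Add(Rational(-1, 8), Mul(Rational(-1, 8), f)), Mul(Rational(-1, 2), Add(-5, f), Add(-2, f))))) = Add(2, Mul(-1, Add(Rational(-1, 8), Mul(Rational(-1, 8), f), Mul(Rational(-1, 2), Add(-5, f), Add(-2, f))))) = Add(2, Add(Rational(1, 8), Mul(Rational(1, 8), f), Mul(Rational(1, 2), Add(-5, f), Add(-2, f)))) = Add(Rational(17, 8), Mul(Rational(1, 8), f), Mul(Rational(1, 2), Add(-5, f), Add(-2, f))))
Pow(Add(Function('Y')(-2), 27), 2) = Pow(Add(Add(Rational(57, 8), Mul(Rational(1, 2), Pow(-2, 2)), Mul(Rational(-27, 8), -2)), 27), 2) = Pow(Add(Add(Rational(57, 8), Mul(Rational(1, 2), 4), Rational(27, 4)), 27), 2) = Pow(Add(Add(Rational(57, 8), 2, Rational(27, 4)), 27), 2) = Pow(Add(Rational(127, 8), 27), 2) = Pow(Rational(343, 8), 2) = Rational(117649, 64)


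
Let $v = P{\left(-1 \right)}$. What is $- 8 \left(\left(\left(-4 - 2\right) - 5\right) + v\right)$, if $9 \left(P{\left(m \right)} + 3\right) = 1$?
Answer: $\frac{1000}{9} \approx 111.11$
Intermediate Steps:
$P{\left(m \right)} = - \frac{26}{9}$ ($P{\left(m \right)} = -3 + \frac{1}{9} \cdot 1 = -3 + \frac{1}{9} = - \frac{26}{9}$)
$v = - \frac{26}{9} \approx -2.8889$
$- 8 \left(\left(\left(-4 - 2\right) - 5\right) + v\right) = - 8 \left(\left(\left(-4 - 2\right) - 5\right) - \frac{26}{9}\right) = - 8 \left(\left(-6 - 5\right) - \frac{26}{9}\right) = - 8 \left(-11 - \frac{26}{9}\right) = \left(-8\right) \left(- \frac{125}{9}\right) = \frac{1000}{9}$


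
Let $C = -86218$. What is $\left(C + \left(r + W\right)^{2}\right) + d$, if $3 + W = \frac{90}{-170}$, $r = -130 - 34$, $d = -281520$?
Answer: $- \frac{98165178}{289} \approx -3.3967 \cdot 10^{5}$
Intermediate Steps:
$r = -164$ ($r = -130 - 34 = -164$)
$W = - \frac{60}{17}$ ($W = -3 + \frac{90}{-170} = -3 + 90 \left(- \frac{1}{170}\right) = -3 - \frac{9}{17} = - \frac{60}{17} \approx -3.5294$)
$\left(C + \left(r + W\right)^{2}\right) + d = \left(-86218 + \left(-164 - \frac{60}{17}\right)^{2}\right) - 281520 = \left(-86218 + \left(- \frac{2848}{17}\right)^{2}\right) - 281520 = \left(-86218 + \frac{8111104}{289}\right) - 281520 = - \frac{16805898}{289} - 281520 = - \frac{98165178}{289}$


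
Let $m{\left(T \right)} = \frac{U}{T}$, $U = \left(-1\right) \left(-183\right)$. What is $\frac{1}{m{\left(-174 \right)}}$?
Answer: $- \frac{58}{61} \approx -0.95082$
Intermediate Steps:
$U = 183$
$m{\left(T \right)} = \frac{183}{T}$
$\frac{1}{m{\left(-174 \right)}} = \frac{1}{183 \frac{1}{-174}} = \frac{1}{183 \left(- \frac{1}{174}\right)} = \frac{1}{- \frac{61}{58}} = - \frac{58}{61}$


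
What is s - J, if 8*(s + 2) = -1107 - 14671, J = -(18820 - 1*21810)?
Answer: -19857/4 ≈ -4964.3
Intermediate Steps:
J = 2990 (J = -(18820 - 21810) = -1*(-2990) = 2990)
s = -7897/4 (s = -2 + (-1107 - 14671)/8 = -2 + (⅛)*(-15778) = -2 - 7889/4 = -7897/4 ≈ -1974.3)
s - J = -7897/4 - 1*2990 = -7897/4 - 2990 = -19857/4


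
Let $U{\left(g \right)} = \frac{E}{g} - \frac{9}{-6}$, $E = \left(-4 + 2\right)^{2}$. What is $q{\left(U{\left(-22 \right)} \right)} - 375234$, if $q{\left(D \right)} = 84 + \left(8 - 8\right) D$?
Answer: $-375150$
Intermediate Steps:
$E = 4$ ($E = \left(-2\right)^{2} = 4$)
$U{\left(g \right)} = \frac{3}{2} + \frac{4}{g}$ ($U{\left(g \right)} = \frac{4}{g} - \frac{9}{-6} = \frac{4}{g} - - \frac{3}{2} = \frac{4}{g} + \frac{3}{2} = \frac{3}{2} + \frac{4}{g}$)
$q{\left(D \right)} = 84$ ($q{\left(D \right)} = 84 + 0 D = 84 + 0 = 84$)
$q{\left(U{\left(-22 \right)} \right)} - 375234 = 84 - 375234 = -375150$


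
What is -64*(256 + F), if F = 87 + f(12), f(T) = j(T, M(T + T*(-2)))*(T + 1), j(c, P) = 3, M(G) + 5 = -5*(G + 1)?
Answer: -24448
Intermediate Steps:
M(G) = -10 - 5*G (M(G) = -5 - 5*(G + 1) = -5 - 5*(1 + G) = -5 + (-5 - 5*G) = -10 - 5*G)
f(T) = 3 + 3*T (f(T) = 3*(T + 1) = 3*(1 + T) = 3 + 3*T)
F = 126 (F = 87 + (3 + 3*12) = 87 + (3 + 36) = 87 + 39 = 126)
-64*(256 + F) = -64*(256 + 126) = -64*382 = -24448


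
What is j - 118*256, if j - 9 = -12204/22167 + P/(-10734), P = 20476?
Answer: -133076896375/4406307 ≈ -30201.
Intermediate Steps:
j = 28825481/4406307 (j = 9 + (-12204/22167 + 20476/(-10734)) = 9 + (-12204*1/22167 + 20476*(-1/10734)) = 9 + (-452/821 - 10238/5367) = 9 - 10831282/4406307 = 28825481/4406307 ≈ 6.5419)
j - 118*256 = 28825481/4406307 - 118*256 = 28825481/4406307 - 30208 = -133076896375/4406307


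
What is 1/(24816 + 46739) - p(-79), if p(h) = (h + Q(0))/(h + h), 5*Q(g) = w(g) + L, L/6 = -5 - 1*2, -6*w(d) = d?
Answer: -6253749/11305690 ≈ -0.55315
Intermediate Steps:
w(d) = -d/6
L = -42 (L = 6*(-5 - 1*2) = 6*(-5 - 2) = 6*(-7) = -42)
Q(g) = -42/5 - g/30 (Q(g) = (-g/6 - 42)/5 = (-42 - g/6)/5 = -42/5 - g/30)
p(h) = (-42/5 + h)/(2*h) (p(h) = (h + (-42/5 - 1/30*0))/(h + h) = (h + (-42/5 + 0))/((2*h)) = (h - 42/5)*(1/(2*h)) = (-42/5 + h)*(1/(2*h)) = (-42/5 + h)/(2*h))
1/(24816 + 46739) - p(-79) = 1/(24816 + 46739) - (-42 + 5*(-79))/(10*(-79)) = 1/71555 - (-1)*(-42 - 395)/(10*79) = 1/71555 - (-1)*(-437)/(10*79) = 1/71555 - 1*437/790 = 1/71555 - 437/790 = -6253749/11305690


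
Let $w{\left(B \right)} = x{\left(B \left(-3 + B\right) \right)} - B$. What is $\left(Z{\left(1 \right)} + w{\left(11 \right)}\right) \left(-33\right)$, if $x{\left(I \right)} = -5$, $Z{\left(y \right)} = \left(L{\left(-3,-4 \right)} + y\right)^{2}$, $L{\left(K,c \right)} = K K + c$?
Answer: $-660$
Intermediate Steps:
$L{\left(K,c \right)} = c + K^{2}$ ($L{\left(K,c \right)} = K^{2} + c = c + K^{2}$)
$Z{\left(y \right)} = \left(5 + y\right)^{2}$ ($Z{\left(y \right)} = \left(\left(-4 + \left(-3\right)^{2}\right) + y\right)^{2} = \left(\left(-4 + 9\right) + y\right)^{2} = \left(5 + y\right)^{2}$)
$w{\left(B \right)} = -5 - B$
$\left(Z{\left(1 \right)} + w{\left(11 \right)}\right) \left(-33\right) = \left(\left(5 + 1\right)^{2} - 16\right) \left(-33\right) = \left(6^{2} - 16\right) \left(-33\right) = \left(36 - 16\right) \left(-33\right) = 20 \left(-33\right) = -660$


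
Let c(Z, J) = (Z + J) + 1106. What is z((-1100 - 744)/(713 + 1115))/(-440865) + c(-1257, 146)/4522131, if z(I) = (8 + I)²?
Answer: -1036053274960/9252703537134543 ≈ -0.00011197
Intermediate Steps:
c(Z, J) = 1106 + J + Z (c(Z, J) = (J + Z) + 1106 = 1106 + J + Z)
z((-1100 - 744)/(713 + 1115))/(-440865) + c(-1257, 146)/4522131 = (8 + (-1100 - 744)/(713 + 1115))²/(-440865) + (1106 + 146 - 1257)/4522131 = (8 - 1844/1828)²*(-1/440865) - 5*1/4522131 = (8 - 1844*1/1828)²*(-1/440865) - 5/4522131 = (8 - 461/457)²*(-1/440865) - 5/4522131 = (3195/457)²*(-1/440865) - 5/4522131 = (10208025/208849)*(-1/440865) - 5/4522131 = -226845/2046093653 - 5/4522131 = -1036053274960/9252703537134543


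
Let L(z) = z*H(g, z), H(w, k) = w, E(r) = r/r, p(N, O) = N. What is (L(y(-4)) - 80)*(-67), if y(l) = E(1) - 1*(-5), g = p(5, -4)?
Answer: 3350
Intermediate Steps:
E(r) = 1
g = 5
y(l) = 6 (y(l) = 1 - 1*(-5) = 1 + 5 = 6)
L(z) = 5*z (L(z) = z*5 = 5*z)
(L(y(-4)) - 80)*(-67) = (5*6 - 80)*(-67) = (30 - 80)*(-67) = -50*(-67) = 3350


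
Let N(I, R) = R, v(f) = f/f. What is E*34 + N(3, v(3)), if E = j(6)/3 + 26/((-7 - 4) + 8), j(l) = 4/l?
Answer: -2575/9 ≈ -286.11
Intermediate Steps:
v(f) = 1
E = -76/9 (E = (4/6)/3 + 26/((-7 - 4) + 8) = (4*(1/6))*(1/3) + 26/(-11 + 8) = (2/3)*(1/3) + 26/(-3) = 2/9 + 26*(-1/3) = 2/9 - 26/3 = -76/9 ≈ -8.4444)
E*34 + N(3, v(3)) = -76/9*34 + 1 = -2584/9 + 1 = -2575/9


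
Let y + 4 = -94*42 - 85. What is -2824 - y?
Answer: 1213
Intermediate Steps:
y = -4037 (y = -4 + (-94*42 - 85) = -4 + (-3948 - 85) = -4 - 4033 = -4037)
-2824 - y = -2824 - 1*(-4037) = -2824 + 4037 = 1213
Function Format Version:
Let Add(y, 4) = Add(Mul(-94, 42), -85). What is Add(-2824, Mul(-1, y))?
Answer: 1213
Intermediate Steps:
y = -4037 (y = Add(-4, Add(Mul(-94, 42), -85)) = Add(-4, Add(-3948, -85)) = Add(-4, -4033) = -4037)
Add(-2824, Mul(-1, y)) = Add(-2824, Mul(-1, -4037)) = Add(-2824, 4037) = 1213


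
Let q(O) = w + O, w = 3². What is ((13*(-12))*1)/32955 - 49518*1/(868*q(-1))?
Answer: -2990749/419120 ≈ -7.1358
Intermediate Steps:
w = 9
q(O) = 9 + O
((13*(-12))*1)/32955 - 49518*1/(868*q(-1)) = ((13*(-12))*1)/32955 - 49518*1/(868*(9 - 1)) = -156*1*(1/32955) - 49518/(-28*8*(-31)) = -156*1/32955 - 49518/((-224*(-31))) = -4/845 - 49518/6944 = -4/845 - 49518*1/6944 = -4/845 - 3537/496 = -2990749/419120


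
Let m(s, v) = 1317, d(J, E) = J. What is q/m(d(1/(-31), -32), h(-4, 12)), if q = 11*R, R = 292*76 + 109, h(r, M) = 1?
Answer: 245311/1317 ≈ 186.26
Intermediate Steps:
R = 22301 (R = 22192 + 109 = 22301)
q = 245311 (q = 11*22301 = 245311)
q/m(d(1/(-31), -32), h(-4, 12)) = 245311/1317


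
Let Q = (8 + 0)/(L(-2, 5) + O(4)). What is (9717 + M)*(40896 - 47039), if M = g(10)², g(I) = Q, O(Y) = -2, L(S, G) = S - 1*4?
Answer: -59697674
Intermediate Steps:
L(S, G) = -4 + S (L(S, G) = S - 4 = -4 + S)
Q = -1 (Q = (8 + 0)/((-4 - 2) - 2) = 8/(-6 - 2) = 8/(-8) = 8*(-⅛) = -1)
g(I) = -1
M = 1 (M = (-1)² = 1)
(9717 + M)*(40896 - 47039) = (9717 + 1)*(40896 - 47039) = 9718*(-6143) = -59697674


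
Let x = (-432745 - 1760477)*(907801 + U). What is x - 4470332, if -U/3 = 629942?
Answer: 2153794364218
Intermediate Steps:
U = -1889826 (U = -3*629942 = -1889826)
x = 2153798834550 (x = (-432745 - 1760477)*(907801 - 1889826) = -2193222*(-982025) = 2153798834550)
x - 4470332 = 2153798834550 - 4470332 = 2153794364218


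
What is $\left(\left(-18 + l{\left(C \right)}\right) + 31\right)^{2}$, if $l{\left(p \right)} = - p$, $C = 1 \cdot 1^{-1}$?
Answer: $144$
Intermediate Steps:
$C = 1$ ($C = 1 \cdot 1 = 1$)
$\left(\left(-18 + l{\left(C \right)}\right) + 31\right)^{2} = \left(\left(-18 - 1\right) + 31\right)^{2} = \left(-19 + 31\right)^{2} = 12^{2} = 144$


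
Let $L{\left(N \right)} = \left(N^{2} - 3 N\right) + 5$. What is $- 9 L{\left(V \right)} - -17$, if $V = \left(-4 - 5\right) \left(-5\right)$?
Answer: $-17038$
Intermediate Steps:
$V = 45$ ($V = \left(-9\right) \left(-5\right) = 45$)
$L{\left(N \right)} = 5 + N^{2} - 3 N$
$- 9 L{\left(V \right)} - -17 = - 9 \left(5 + 45^{2} - 135\right) - -17 = - 9 \left(5 + 2025 - 135\right) + \left(-2 + 19\right) = \left(-9\right) 1895 + 17 = -17055 + 17 = -17038$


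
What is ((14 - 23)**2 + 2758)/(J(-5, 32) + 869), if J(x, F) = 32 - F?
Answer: 2839/869 ≈ 3.2670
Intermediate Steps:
((14 - 23)**2 + 2758)/(J(-5, 32) + 869) = ((14 - 23)**2 + 2758)/((32 - 1*32) + 869) = ((-9)**2 + 2758)/((32 - 32) + 869) = (81 + 2758)/(0 + 869) = 2839/869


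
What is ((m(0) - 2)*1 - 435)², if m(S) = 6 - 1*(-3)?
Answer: 183184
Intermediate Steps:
m(S) = 9 (m(S) = 6 + 3 = 9)
((m(0) - 2)*1 - 435)² = ((9 - 2)*1 - 435)² = (7*1 - 435)² = (7 - 435)² = (-428)² = 183184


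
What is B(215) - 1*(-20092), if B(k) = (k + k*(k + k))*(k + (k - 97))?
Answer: 30877537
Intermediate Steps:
B(k) = (-97 + 2*k)*(k + 2*k²) (B(k) = (k + k*(2*k))*(k + (-97 + k)) = (k + 2*k²)*(-97 + 2*k) = (-97 + 2*k)*(k + 2*k²))
B(215) - 1*(-20092) = 215*(-97 - 192*215 + 4*215²) - 1*(-20092) = 215*(-97 - 41280 + 4*46225) + 20092 = 215*(-97 - 41280 + 184900) + 20092 = 215*143523 + 20092 = 30857445 + 20092 = 30877537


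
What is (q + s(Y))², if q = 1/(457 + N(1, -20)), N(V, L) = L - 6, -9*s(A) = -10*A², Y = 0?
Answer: 1/185761 ≈ 5.3833e-6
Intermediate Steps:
s(A) = 10*A²/9 (s(A) = -(-10)*A²/9 = 10*A²/9)
N(V, L) = -6 + L
q = 1/431 (q = 1/(457 + (-6 - 20)) = 1/(457 - 26) = 1/431 ≈ 0.0023202)
(q + s(Y))² = (1/431 + (10/9)*0²)² = (1/431 + (10/9)*0)² = (1/431 + 0)² = (1/431)² = 1/185761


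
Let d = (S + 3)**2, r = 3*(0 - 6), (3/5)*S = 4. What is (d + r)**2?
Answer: 461041/81 ≈ 5691.9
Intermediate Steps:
S = 20/3 (S = (5/3)*4 = 20/3 ≈ 6.6667)
r = -18 (r = 3*(-6) = -18)
d = 841/9 (d = (20/3 + 3)**2 = (29/3)**2 = 841/9 ≈ 93.444)
(d + r)**2 = (841/9 - 18)**2 = (679/9)**2 = 461041/81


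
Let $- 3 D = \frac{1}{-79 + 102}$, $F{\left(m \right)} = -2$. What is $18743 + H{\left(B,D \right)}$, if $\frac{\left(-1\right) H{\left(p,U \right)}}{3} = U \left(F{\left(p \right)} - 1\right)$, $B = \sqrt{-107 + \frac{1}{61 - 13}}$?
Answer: $\frac{431086}{23} \approx 18743.0$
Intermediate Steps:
$B = \frac{i \sqrt{15405}}{12}$ ($B = \sqrt{-107 + \frac{1}{48}} = \sqrt{- \frac{5135}{48}} = \frac{i \sqrt{15405}}{12} \approx 10.343 i$)
$D = - \frac{1}{69}$ ($D = - \frac{1}{3 \left(-79 + 102\right)} = - \frac{1}{3 \cdot 23} = \left(- \frac{1}{3}\right) \frac{1}{23} = - \frac{1}{69} \approx -0.014493$)
$H{\left(p,U \right)} = 9 U$ ($H{\left(p,U \right)} = - 3 U \left(-2 - 1\right) = - 3 U \left(-3\right) = - 3 \left(- 3 U\right) = 9 U$)
$18743 + H{\left(B,D \right)} = 18743 + 9 \left(- \frac{1}{69}\right) = 18743 - \frac{3}{23} = \frac{431086}{23}$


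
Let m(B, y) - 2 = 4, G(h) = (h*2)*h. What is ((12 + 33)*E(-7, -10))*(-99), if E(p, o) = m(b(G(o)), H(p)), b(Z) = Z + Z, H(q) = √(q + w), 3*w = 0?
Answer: -26730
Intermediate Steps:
w = 0 (w = (⅓)*0 = 0)
H(q) = √q (H(q) = √(q + 0) = √q)
G(h) = 2*h² (G(h) = (2*h)*h = 2*h²)
b(Z) = 2*Z
m(B, y) = 6 (m(B, y) = 2 + 4 = 6)
E(p, o) = 6
((12 + 33)*E(-7, -10))*(-99) = ((12 + 33)*6)*(-99) = (45*6)*(-99) = 270*(-99) = -26730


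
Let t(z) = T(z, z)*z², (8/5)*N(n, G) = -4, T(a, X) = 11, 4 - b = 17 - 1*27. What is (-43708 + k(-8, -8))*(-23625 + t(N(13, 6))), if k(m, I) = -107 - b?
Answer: 4129787525/4 ≈ 1.0324e+9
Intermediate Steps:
b = 14 (b = 4 - (17 - 1*27) = 4 - (17 - 27) = 4 - 1*(-10) = 4 + 10 = 14)
k(m, I) = -121 (k(m, I) = -107 - 1*14 = -107 - 14 = -121)
N(n, G) = -5/2 (N(n, G) = (5/8)*(-4) = -5/2)
t(z) = 11*z²
(-43708 + k(-8, -8))*(-23625 + t(N(13, 6))) = (-43708 - 121)*(-23625 + 11*(-5/2)²) = -43829*(-23625 + 11*(25/4)) = -43829*(-23625 + 275/4) = -43829*(-94225/4) = 4129787525/4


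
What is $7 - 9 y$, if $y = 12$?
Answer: $-101$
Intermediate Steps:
$7 - 9 y = 7 - 108 = -101$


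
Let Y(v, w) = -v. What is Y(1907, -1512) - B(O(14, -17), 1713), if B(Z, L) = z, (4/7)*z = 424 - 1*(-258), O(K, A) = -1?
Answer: -6201/2 ≈ -3100.5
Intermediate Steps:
z = 2387/2 (z = 7*(424 - 1*(-258))/4 = 7*(424 + 258)/4 = (7/4)*682 = 2387/2 ≈ 1193.5)
B(Z, L) = 2387/2
Y(1907, -1512) - B(O(14, -17), 1713) = -1*1907 - 1*2387/2 = -1907 - 2387/2 = -6201/2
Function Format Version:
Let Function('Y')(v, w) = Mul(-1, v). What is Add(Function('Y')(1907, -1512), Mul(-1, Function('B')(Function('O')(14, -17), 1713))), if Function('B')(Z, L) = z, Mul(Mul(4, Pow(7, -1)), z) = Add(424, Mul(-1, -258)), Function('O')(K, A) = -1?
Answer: Rational(-6201, 2) ≈ -3100.5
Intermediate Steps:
z = Rational(2387, 2) (z = Mul(Rational(7, 4), Add(424, Mul(-1, -258))) = Mul(Rational(7, 4), Add(424, 258)) = Mul(Rational(7, 4), 682) = Rational(2387, 2) ≈ 1193.5)
Function('B')(Z, L) = Rational(2387, 2)
Add(Function('Y')(1907, -1512), Mul(-1, Function('B')(Function('O')(14, -17), 1713))) = Add(Mul(-1, 1907), Mul(-1, Rational(2387, 2))) = Add(-1907, Rational(-2387, 2)) = Rational(-6201, 2)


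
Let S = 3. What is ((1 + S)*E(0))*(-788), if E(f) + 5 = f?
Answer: 15760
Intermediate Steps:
E(f) = -5 + f
((1 + S)*E(0))*(-788) = ((1 + 3)*(-5 + 0))*(-788) = (4*(-5))*(-788) = -20*(-788) = 15760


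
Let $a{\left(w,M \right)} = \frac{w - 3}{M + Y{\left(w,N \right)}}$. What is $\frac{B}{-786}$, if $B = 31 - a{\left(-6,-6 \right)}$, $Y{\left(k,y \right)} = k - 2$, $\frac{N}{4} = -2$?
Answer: $- \frac{425}{11004} \approx -0.038622$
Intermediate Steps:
$N = -8$ ($N = 4 \left(-2\right) = -8$)
$Y{\left(k,y \right)} = -2 + k$ ($Y{\left(k,y \right)} = k - 2 = -2 + k$)
$a{\left(w,M \right)} = \frac{-3 + w}{-2 + M + w}$ ($a{\left(w,M \right)} = \frac{w - 3}{M + \left(-2 + w\right)} = \frac{-3 + w}{-2 + M + w}$)
$B = \frac{425}{14}$ ($B = 31 - \frac{-3 - 6}{-2 - 6 - 6} = 31 - \frac{1}{-14} \left(-9\right) = 31 - \left(- \frac{1}{14}\right) \left(-9\right) = 31 - \frac{9}{14} = \frac{425}{14} \approx 30.357$)
$\frac{B}{-786} = \frac{425}{14 \left(-786\right)} = \frac{425}{14} \left(- \frac{1}{786}\right) = - \frac{425}{11004}$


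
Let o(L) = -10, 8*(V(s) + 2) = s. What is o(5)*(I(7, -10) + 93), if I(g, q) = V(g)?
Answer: -3675/4 ≈ -918.75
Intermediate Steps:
V(s) = -2 + s/8
I(g, q) = -2 + g/8
o(5)*(I(7, -10) + 93) = -10*((-2 + (1/8)*7) + 93) = -10*((-2 + 7/8) + 93) = -10*(-9/8 + 93) = -10*735/8 = -3675/4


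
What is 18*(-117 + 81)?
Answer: -648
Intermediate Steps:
18*(-117 + 81) = 18*(-36) = -648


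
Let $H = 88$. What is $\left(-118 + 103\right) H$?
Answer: $-1320$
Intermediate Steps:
$\left(-118 + 103\right) H = \left(-118 + 103\right) 88 = \left(-15\right) 88 = -1320$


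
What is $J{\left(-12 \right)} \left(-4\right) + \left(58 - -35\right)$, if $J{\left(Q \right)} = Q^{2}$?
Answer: $-483$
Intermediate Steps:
$J{\left(-12 \right)} \left(-4\right) + \left(58 - -35\right) = \left(-12\right)^{2} \left(-4\right) + \left(58 - -35\right) = 144 \left(-4\right) + \left(58 + 35\right) = -576 + 93 = -483$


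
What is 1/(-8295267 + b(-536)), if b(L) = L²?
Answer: -1/8007971 ≈ -1.2488e-7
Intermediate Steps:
1/(-8295267 + b(-536)) = 1/(-8295267 + (-536)²) = 1/(-8295267 + 287296) = 1/(-8007971) = -1/8007971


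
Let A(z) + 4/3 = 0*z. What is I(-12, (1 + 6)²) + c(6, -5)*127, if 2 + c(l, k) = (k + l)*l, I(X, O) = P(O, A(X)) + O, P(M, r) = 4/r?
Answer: 554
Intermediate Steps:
A(z) = -4/3 (A(z) = -4/3 + 0*z = -4/3 + 0 = -4/3)
I(X, O) = -3 + O (I(X, O) = 4/(-4/3) + O = 4*(-¾) + O = -3 + O)
c(l, k) = -2 + l*(k + l) (c(l, k) = -2 + (k + l)*l = -2 + l*(k + l))
I(-12, (1 + 6)²) + c(6, -5)*127 = (-3 + (1 + 6)²) + (-2 + 6² - 5*6)*127 = (-3 + 7²) + (-2 + 36 - 30)*127 = (-3 + 49) + 4*127 = 46 + 508 = 554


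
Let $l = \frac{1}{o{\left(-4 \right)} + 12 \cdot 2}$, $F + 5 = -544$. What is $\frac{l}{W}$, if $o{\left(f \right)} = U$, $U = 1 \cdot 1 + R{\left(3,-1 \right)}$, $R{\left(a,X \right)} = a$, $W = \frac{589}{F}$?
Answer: $- \frac{549}{16492} \approx -0.033289$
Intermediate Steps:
$F = -549$ ($F = -5 - 544 = -549$)
$W = - \frac{589}{549}$ ($W = \frac{589}{-549} = 589 \left(- \frac{1}{549}\right) = - \frac{589}{549} \approx -1.0729$)
$U = 4$ ($U = 1 \cdot 1 + 3 = 1 + 3 = 4$)
$o{\left(f \right)} = 4$
$l = \frac{1}{28}$ ($l = \frac{1}{4 + 12 \cdot 2} = \frac{1}{4 + 24} = \frac{1}{28} \approx 0.035714$)
$\frac{l}{W} = \frac{1}{28 \left(- \frac{589}{549}\right)} = \frac{1}{28} \left(- \frac{549}{589}\right) = - \frac{549}{16492}$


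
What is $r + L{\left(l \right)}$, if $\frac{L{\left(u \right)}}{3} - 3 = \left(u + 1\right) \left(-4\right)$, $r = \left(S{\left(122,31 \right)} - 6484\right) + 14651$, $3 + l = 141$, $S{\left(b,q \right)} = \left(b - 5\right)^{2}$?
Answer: $20197$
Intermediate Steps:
$S{\left(b,q \right)} = \left(-5 + b\right)^{2}$
$l = 138$ ($l = -3 + 141 = 138$)
$r = 21856$ ($r = \left(\left(-5 + 122\right)^{2} - 6484\right) + 14651 = \left(117^{2} - 6484\right) + 14651 = \left(13689 - 6484\right) + 14651 = 7205 + 14651 = 21856$)
$L{\left(u \right)} = -3 - 12 u$ ($L{\left(u \right)} = 9 + 3 \left(u + 1\right) \left(-4\right) = 9 + 3 \left(1 + u\right) \left(-4\right) = 9 + 3 \left(-4 - 4 u\right) = 9 - \left(12 + 12 u\right) = -3 - 12 u$)
$r + L{\left(l \right)} = 21856 - 1659 = 20197$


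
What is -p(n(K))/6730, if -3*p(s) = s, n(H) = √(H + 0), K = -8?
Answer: I*√2/10095 ≈ 0.00014009*I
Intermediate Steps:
n(H) = √H
p(s) = -s/3
-p(n(K))/6730 = -(-2*I*√2/3)/6730 = -(-1)*I*√2/10095 = I*√2/10095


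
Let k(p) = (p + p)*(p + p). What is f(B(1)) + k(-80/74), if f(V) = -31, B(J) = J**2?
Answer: -36039/1369 ≈ -26.325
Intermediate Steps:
k(p) = 4*p**2 (k(p) = (2*p)*(2*p) = 4*p**2)
f(B(1)) + k(-80/74) = -31 + 4*(-80/74)**2 = -31 + 4*(-80*1/74)**2 = -31 + 4*(-40/37)**2 = -31 + 4*(1600/1369) = -31 + 6400/1369 = -36039/1369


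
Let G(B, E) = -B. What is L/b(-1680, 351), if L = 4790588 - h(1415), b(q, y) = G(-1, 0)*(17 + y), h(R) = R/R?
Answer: 4790587/368 ≈ 13018.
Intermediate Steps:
h(R) = 1
b(q, y) = 17 + y (b(q, y) = (-1*(-1))*(17 + y) = 1*(17 + y) = 17 + y)
L = 4790587 (L = 4790588 - 1*1 = 4790588 - 1 = 4790587)
L/b(-1680, 351) = 4790587/(17 + 351) = 4790587/368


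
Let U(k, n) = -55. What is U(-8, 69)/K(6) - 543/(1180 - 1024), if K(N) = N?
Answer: -1973/156 ≈ -12.647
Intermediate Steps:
U(-8, 69)/K(6) - 543/(1180 - 1024) = -55/6 - 543/(1180 - 1024) = -55*⅙ - 543/156 = -55/6 - 543*1/156 = -55/6 - 181/52 = -1973/156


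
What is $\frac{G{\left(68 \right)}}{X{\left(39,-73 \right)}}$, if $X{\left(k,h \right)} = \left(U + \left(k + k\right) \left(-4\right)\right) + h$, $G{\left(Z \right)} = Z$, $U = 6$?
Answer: $- \frac{68}{379} \approx -0.17942$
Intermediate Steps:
$X{\left(k,h \right)} = 6 + h - 8 k$ ($X{\left(k,h \right)} = \left(6 + \left(k + k\right) \left(-4\right)\right) + h = \left(6 + 2 k \left(-4\right)\right) + h = \left(6 - 8 k\right) + h = 6 + h - 8 k$)
$\frac{G{\left(68 \right)}}{X{\left(39,-73 \right)}} = \frac{68}{6 - 73 - 312} = \frac{68}{-379} = 68 \left(- \frac{1}{379}\right) = - \frac{68}{379}$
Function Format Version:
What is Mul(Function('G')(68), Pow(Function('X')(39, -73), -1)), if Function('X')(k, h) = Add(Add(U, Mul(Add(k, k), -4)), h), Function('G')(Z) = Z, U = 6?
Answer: Rational(-68, 379) ≈ -0.17942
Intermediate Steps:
Function('X')(k, h) = Add(6, h, Mul(-8, k)) (Function('X')(k, h) = Add(Add(6, Mul(Add(k, k), -4)), h) = Add(Add(6, Mul(Mul(2, k), -4)), h) = Add(Add(6, Mul(-8, k)), h) = Add(6, h, Mul(-8, k)))
Mul(Function('G')(68), Pow(Function('X')(39, -73), -1)) = Mul(68, Pow(Add(6, -73, Mul(-8, 39)), -1)) = Mul(68, Pow(Add(6, -73, -312), -1)) = Mul(68, Pow(-379, -1)) = Mul(68, Rational(-1, 379)) = Rational(-68, 379)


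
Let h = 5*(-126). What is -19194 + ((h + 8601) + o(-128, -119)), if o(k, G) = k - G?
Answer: -11232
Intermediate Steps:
h = -630
-19194 + ((h + 8601) + o(-128, -119)) = -19194 + ((-630 + 8601) + (-128 - 1*(-119))) = -19194 + (7971 + (-128 + 119)) = -19194 + (7971 - 9) = -19194 + 7962 = -11232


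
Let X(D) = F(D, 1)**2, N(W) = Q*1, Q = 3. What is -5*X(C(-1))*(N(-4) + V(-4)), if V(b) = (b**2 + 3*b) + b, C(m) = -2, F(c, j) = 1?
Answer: -15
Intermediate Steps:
N(W) = 3 (N(W) = 3*1 = 3)
V(b) = b**2 + 4*b
X(D) = 1 (X(D) = 1**2 = 1)
-5*X(C(-1))*(N(-4) + V(-4)) = -5*(3 - 4*(4 - 4)) = -5*(3 - 4*0) = -5*(3 + 0) = -5*3 = -15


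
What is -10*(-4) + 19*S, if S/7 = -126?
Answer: -16718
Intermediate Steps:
S = -882 (S = 7*(-126) = -882)
-10*(-4) + 19*S = -10*(-4) + 19*(-882) = 40 - 16758 = -16718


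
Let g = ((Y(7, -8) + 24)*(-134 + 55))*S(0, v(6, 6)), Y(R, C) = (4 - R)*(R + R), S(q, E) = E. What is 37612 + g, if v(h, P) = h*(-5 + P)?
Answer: 46144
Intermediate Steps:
Y(R, C) = 2*R*(4 - R) (Y(R, C) = (4 - R)*(2*R) = 2*R*(4 - R))
g = 8532 (g = ((2*7*(4 - 1*7) + 24)*(-134 + 55))*(6*(-5 + 6)) = ((2*7*(4 - 7) + 24)*(-79))*(6*1) = ((2*7*(-3) + 24)*(-79))*6 = ((-42 + 24)*(-79))*6 = -18*(-79)*6 = 1422*6 = 8532)
37612 + g = 37612 + 8532 = 46144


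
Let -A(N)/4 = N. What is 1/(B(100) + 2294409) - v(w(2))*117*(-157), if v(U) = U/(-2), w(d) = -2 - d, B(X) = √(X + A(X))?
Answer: 64466772829993729/1754770886527 - 10*I*√3/5264312659581 ≈ 36738.0 - 3.2902e-12*I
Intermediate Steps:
A(N) = -4*N
B(X) = √3*√(-X) (B(X) = √(X - 4*X) = √(-3*X) = √3*√(-X))
v(U) = -U/2 (v(U) = U*(-½) = -U/2)
1/(B(100) + 2294409) - v(w(2))*117*(-157) = 1/(√3*√(-1*100) + 2294409) - -(-2 - 1*2)/2*117*(-157) = 1/(√3*√(-100) + 2294409) - -(-2 - 2)/2*117*(-157) = 1/(√3*(10*I) + 2294409) - -½*(-4)*117*(-157) = 1/(10*I*√3 + 2294409) - 2*117*(-157) = 1/(2294409 + 10*I*√3) - 234*(-157) = 1/(2294409 + 10*I*√3) - 1*(-36738) = 1/(2294409 + 10*I*√3) + 36738 = 36738 + 1/(2294409 + 10*I*√3)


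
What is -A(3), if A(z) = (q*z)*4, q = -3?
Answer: 36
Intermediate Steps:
A(z) = -12*z (A(z) = -3*z*4 = -12*z)
-A(3) = -(-12)*3 = -1*(-36) = 36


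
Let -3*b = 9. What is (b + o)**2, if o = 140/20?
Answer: 16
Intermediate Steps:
b = -3 (b = -1/3*9 = -3)
o = 7 (o = 140*(1/20) = 7)
(b + o)**2 = (-3 + 7)**2 = 4**2 = 16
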